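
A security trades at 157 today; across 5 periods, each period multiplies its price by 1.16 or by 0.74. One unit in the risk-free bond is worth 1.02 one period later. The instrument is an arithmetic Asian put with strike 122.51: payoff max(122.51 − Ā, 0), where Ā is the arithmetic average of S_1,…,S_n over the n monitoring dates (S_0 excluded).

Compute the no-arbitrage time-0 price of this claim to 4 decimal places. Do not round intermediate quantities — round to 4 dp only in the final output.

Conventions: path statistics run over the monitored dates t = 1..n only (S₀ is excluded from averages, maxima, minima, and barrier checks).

Set p* = 0.6667 (from d < R < u); the path-dependent value is the discounted p*-expectation over all price paths.
Enumerate all 2^5 = 32 price paths (U = up ×1.16, D = down ×0.74); each path with k up-moves has probability p*^k·(1−p*)^(5−k).
DDDDD: Ā=69.5381, payoff=52.9719, prob=0.004115
UDDDD: Ā=109.0057, payoff=13.5043, prob=0.008230
DUDDD: Ā=95.8177, payoff=26.6923, prob=0.008230
UUDDD: Ā=150.2008, payoff=0.0000, prob=0.016461
DDUDD: Ā=86.0586, payoff=36.4514, prob=0.008230
UDUDD: Ā=134.9027, payoff=0.0000, prob=0.016461
DUUDD: Ā=121.7147, payoff=0.7953, prob=0.016461
UUUDD: Ā=190.7960, payoff=0.0000, prob=0.032922
DDDUD: Ā=78.8369, payoff=43.6731, prob=0.008230
UDDUD: Ā=123.5821, payoff=0.0000, prob=0.016461
DUDUD: Ā=110.3941, payoff=12.1159, prob=0.016461
UUDUD: Ā=173.0502, payoff=0.0000, prob=0.032922
DDUUD: Ā=100.6350, payoff=21.8750, prob=0.016461
UDUUD: Ā=157.7521, payoff=0.0000, prob=0.032922
DUUUD: Ā=144.5641, payoff=0.0000, prob=0.032922
UUUUD: Ā=226.6141, payoff=0.0000, prob=0.065844
DDDDU: Ā=73.4928, payoff=49.0172, prob=0.008230
UDDDU: Ā=115.2049, payoff=7.3051, prob=0.016461
DUDDU: Ā=102.0169, payoff=20.4931, prob=0.016461
UUDDU: Ā=159.9184, payoff=0.0000, prob=0.032922
DDUDU: Ā=92.2578, payoff=30.2522, prob=0.016461
UDUDU: Ā=144.6203, payoff=0.0000, prob=0.032922
DUUDU: Ā=131.4323, payoff=0.0000, prob=0.032922
UUUDU: Ā=206.0290, payoff=0.0000, prob=0.065844
DDDUU: Ā=85.0360, payoff=37.4740, prob=0.016461
UDDUU: Ā=133.2997, payoff=0.0000, prob=0.032922
DUDUU: Ā=120.1117, payoff=2.3983, prob=0.032922
UUDUU: Ā=188.2832, payoff=0.0000, prob=0.065844
DDUUU: Ā=110.3526, payoff=12.1574, prob=0.032922
UDUUU: Ā=172.9851, payoff=0.0000, prob=0.065844
DUUUU: Ā=159.7971, payoff=0.0000, prob=0.065844
UUUUU: Ā=250.4928, payoff=0.0000, prob=0.131687
Price = Σ prob·payoff / R^5 = 4.235955 / 1.104081 = 3.8366

price = 3.8366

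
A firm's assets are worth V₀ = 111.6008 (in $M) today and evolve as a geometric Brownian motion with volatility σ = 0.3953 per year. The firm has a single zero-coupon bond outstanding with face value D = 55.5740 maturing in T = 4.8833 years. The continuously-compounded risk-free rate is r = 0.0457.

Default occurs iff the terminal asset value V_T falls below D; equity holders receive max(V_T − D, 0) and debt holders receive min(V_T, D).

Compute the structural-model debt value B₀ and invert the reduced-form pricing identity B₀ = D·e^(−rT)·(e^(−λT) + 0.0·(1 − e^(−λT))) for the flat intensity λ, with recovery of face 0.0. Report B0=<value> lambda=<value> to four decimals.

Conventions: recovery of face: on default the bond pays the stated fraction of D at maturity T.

B0=40.1094 lambda=0.0211

Work the structural quantities from V₀ = 111.6008 against face 55.5740:
d₁ = [ln(V₀/D) + (r + σ²/2)T] / (σ√T)
   = [ln(111.6008/55.5740) + (0.0457 + 0.5·0.3953²)·4.8833] / (0.3953·√4.8833)
   = [0.697213 + 0.604704] / 0.873541 = 1.490389
d₂ = d₁ − σ√T = 1.490389 − 0.873541 = 0.616848
N(d₁) = 0.931939,  N(d₂) = 0.731332,  e^(−rT) = 0.799981
E₀ = V₀·N(d₁) − D·e^(−rT)·N(d₂)
   = 111.6008·0.931939 − 55.5740·0.799981·0.731332 = 71.491444
B₀ = V₀ − E₀ = 111.6008 − 71.491444 = 40.109356
e^(−λT) = (B₀·e^(rT)/D − 0)/(1 − 0) = (40.1094·1.250029/55.5740 − 0)/1 = 0.90218297
λ = −ln(0.90218297)/4.8833 = 0.021080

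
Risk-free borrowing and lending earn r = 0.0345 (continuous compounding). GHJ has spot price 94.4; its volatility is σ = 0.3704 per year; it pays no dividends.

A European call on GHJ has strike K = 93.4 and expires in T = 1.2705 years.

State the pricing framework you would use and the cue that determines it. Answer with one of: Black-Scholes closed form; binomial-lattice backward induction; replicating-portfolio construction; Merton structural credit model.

Key observation: a European claim on GHJ (strike 93.4) — a lognormal (GBM) underlying with constant rate and volatility — has an exact closed-form value; no lattice or capital structure is involved.

framework: Black-Scholes closed form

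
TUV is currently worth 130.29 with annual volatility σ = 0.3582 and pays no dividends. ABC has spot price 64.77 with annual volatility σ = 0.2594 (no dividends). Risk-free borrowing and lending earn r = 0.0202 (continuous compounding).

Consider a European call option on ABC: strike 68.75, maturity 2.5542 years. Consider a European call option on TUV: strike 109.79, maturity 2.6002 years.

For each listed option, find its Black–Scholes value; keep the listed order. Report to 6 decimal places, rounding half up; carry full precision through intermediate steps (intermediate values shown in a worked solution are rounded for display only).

[ABC call K=68.75]
σ√T = 0.2594·√2.5542 = 0.414570
d₁ = (ln(S/K) + (r+σ²/2)T) / (σ√T) = (ln(64.77/68.75) + (0.0202+0.2594²/2)·2.5542) / 0.414570 = (-0.059634 + 0.137529) / 0.414570 = 0.187893
d₂ = d₁ − σ√T = 0.187893 − 0.414570 = -0.226677
e^{−rT} = 0.949714
N(d₁) = 0.574520,  N(d₂) = 0.410338
price = S·N(d₁) − K·e^{−rT}·N(d₂) = 37.211636 − 26.792088 = 10.419547
[TUV call K=109.79]
σ√T = 0.3582·√2.6002 = 0.577602
d₁ = (ln(S/K) + (r+σ²/2)T) / (σ√T) = (ln(130.29/109.79) + (0.0202+0.3582²/2)·2.6002) / 0.577602 = (0.171193 + 0.219336) / 0.577602 = 0.676122
d₂ = d₁ − σ√T = 0.676122 − 0.577602 = 0.098519
e^{−rT} = 0.948832
N(d₁) = 0.750518,  N(d₂) = 0.539240
price = S·N(d₁) − K·e^{−rT}·N(d₂) = 97.785036 − 56.173833 = 41.611203

price(ABC call K=68.75) = 10.419547
price(TUV call K=109.79) = 41.611203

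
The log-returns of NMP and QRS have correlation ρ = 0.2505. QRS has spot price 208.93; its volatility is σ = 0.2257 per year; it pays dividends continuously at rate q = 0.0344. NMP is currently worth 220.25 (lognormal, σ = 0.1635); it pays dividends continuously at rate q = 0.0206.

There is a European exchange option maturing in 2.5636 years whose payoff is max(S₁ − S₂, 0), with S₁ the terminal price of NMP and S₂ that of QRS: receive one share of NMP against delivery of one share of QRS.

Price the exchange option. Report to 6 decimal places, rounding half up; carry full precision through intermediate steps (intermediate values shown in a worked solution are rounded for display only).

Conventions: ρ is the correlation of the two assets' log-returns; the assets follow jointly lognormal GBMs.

exchange price = 40.490828

σ_eff = √(σ₁² + σ₂² − 2ρσ₁σ₂) = √(0.1635² + 0.2257² − 2·0.2505·0.1635·0.2257) = 0.243279
d₁ = (ln(S₁/S₂) + (q₂ − q₁ + σ_eff²/2)T) / (σ_eff√T) = (ln(220.25/208.93) + (0.0344 − 0.0206 + 0.029592)·2.5636) / 0.389521 = 0.421043
d₂ = d₁ − σ_eff√T = 0.421043 − 0.389521 = 0.031522
N(d₁) = 0.663138,  N(d₂) = 0.512573
V = S₁·e^{−q₁T}·N(d₁) − S₂·e^{−q₂T}·N(d₂) = 138.543041 − 98.052213 = 40.490828
Key observation: pricing in QRS-units makes this a unit-strike call on the ratio S₁/S₂ — the risk-free rate cancels and cannot affect the value.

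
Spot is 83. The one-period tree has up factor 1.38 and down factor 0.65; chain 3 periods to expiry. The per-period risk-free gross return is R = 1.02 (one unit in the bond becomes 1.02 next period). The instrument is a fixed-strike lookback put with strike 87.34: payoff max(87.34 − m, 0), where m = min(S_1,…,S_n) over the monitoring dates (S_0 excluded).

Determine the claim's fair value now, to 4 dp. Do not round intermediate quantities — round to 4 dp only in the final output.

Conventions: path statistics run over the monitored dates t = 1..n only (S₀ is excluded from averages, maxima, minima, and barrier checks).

Set p* = 0.5068 (from d < R < u); the path-dependent value is the discounted p*-expectation over all price paths.
Enumerate all 2^3 = 8 price paths (U = up ×1.38, D = down ×0.65); each path with k up-moves has probability p*^k·(1−p*)^(3−k).
DDD: m=22.7939, payoff=64.5461, prob=0.119933
UDD: m=48.3931, payoff=38.9468, prob=0.123265
DUD: m=48.3931, payoff=38.9468, prob=0.123265
UUD: m=102.7424, payoff=0.0000, prob=0.126689
DDU: m=35.0675, payoff=52.2725, prob=0.123265
UDU: m=74.4510, payoff=12.8890, prob=0.126689
DUU: m=53.9500, payoff=33.3900, prob=0.126689
UUU: m=114.5400, payoff=0.0000, prob=0.130208
Price = Σ prob·payoff / R^3 = 29.649110 / 1.061208 = 27.9390

price = 27.9390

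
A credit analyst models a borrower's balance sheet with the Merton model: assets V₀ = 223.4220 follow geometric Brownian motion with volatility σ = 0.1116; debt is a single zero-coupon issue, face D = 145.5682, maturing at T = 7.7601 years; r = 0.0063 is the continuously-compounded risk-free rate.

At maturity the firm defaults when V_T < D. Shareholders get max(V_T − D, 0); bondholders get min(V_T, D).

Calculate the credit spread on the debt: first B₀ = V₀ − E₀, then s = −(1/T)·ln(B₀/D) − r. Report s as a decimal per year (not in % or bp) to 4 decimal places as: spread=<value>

Apply the equity-as-call identities (strike 145.5682, horizon 7.7601 years):
d₁ = [ln(V₀/D) + (r + σ²/2)T] / (σ√T)
   = [ln(223.4220/145.5682) + (0.0063 + 0.5·0.1116²)·7.7601] / (0.1116·√7.7601)
   = [0.428418 + 0.097213] / 0.310884 = 1.690763
d₂ = d₁ − σ√T = 1.690763 − 0.310884 = 1.379880
N(d₁) = 0.954559,  N(d₂) = 0.916188,  e^(−rT) = 0.952287
E₀ = V₀·N(d₁) − D·e^(−rT)·N(d₂)
   = 223.4220·0.954559 − 145.5682·0.952287·0.916188 = 86.264975
B₀ = V₀ − E₀ = 223.4220 − 86.264975 = 137.157025
spread = −(1/T)·ln(B₀/D) − r = −(1/7.7601)·ln(137.157025/145.5682) − 0.0063 = 0.00136978

spread=0.0014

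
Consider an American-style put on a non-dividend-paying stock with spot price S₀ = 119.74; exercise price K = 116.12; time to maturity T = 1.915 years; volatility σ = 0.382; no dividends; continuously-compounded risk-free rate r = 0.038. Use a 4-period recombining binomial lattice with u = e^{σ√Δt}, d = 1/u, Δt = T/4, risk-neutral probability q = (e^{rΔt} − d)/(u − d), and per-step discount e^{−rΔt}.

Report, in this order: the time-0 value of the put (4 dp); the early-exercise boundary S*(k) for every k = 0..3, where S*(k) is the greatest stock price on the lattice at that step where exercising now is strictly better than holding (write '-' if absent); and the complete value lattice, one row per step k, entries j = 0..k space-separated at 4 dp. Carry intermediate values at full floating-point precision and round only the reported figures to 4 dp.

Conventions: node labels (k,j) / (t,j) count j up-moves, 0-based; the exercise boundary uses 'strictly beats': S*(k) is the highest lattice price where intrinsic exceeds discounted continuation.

price = 18.4618
boundary = - - 70.5765 91.9284
tree:
18.4618
29.5729 6.5865
45.5435 12.6229 0.0000
61.9360 24.1916 0.0000 0.0000
74.5211 45.5435 0.0000 0.0000 0.0000

Δt=0.47875, u=1.30254, d=0.76773, q=0.46863, disc=e^(-rΔt)=0.98197
k=4 terminal: V=max(K-S,0) → 74.5211 45.5435 0.0000 0.0000 0.0000
k=3: j=0 S=54.1840 intr=61.9360 cont=59.8426 V=61.9360[EX]; j=1 S=91.9284 intr=24.1916 cont=23.7640 V=24.1916[EX]; j=2 S=155.9656 intr=0.0000 cont=0.0000 V=0.0000[hold]; j=3 S=264.6109 intr=0.0000 cont=0.0000 V=0.0000[hold]  S*(3)=91.9284
k=2: j=0 S=70.5765 intr=45.5435 cont=43.4501 V=45.5435[EX]; j=1 S=119.7400 intr=0.0000 cont=12.6229 V=12.6229[hold]; j=2 S=203.1506 intr=0.0000 cont=0.0000 V=0.0000[hold]  S*(2)=70.5765
k=1: j=0 S=91.9284 intr=24.1916 cont=29.5729 V=29.5729[hold]; j=1 S=155.9656 intr=0.0000 cont=6.5865 V=6.5865[hold]  S*(1)=-
k=0: j=0 S=119.7400 intr=0.0000 cont=18.4618 V=18.4618[hold]  S*(0)=-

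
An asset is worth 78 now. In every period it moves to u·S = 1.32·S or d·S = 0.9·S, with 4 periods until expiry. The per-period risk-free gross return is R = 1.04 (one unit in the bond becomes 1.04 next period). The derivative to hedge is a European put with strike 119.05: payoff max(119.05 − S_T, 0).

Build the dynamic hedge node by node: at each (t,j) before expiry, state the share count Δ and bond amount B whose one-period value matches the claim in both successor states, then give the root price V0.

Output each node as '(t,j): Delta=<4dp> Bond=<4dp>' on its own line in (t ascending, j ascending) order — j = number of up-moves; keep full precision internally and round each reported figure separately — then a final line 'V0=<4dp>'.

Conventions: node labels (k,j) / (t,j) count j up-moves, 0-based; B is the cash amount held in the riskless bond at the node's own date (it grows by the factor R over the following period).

(0,0): Delta=-0.6685 Bond=80.7333
(1,0): Delta=-0.8522 Bond=96.8587
(1,1): Delta=-0.4180 Bond=58.1705
(2,0): Delta=-1.0000 Bond=110.0684
(2,1): Delta=-0.6508 Bond=82.0625
(2,2): Delta=-0.1007 Bond=17.3670
(3,0): Delta=-1.0000 Bond=114.4712
(3,1): Delta=-1.0000 Bond=114.4712
(3,2): Delta=-0.1745 Bond=27.0925
(3,3): Delta=0.0000 Bond=0.0000
V0=28.5874

No-arbitrage ⇒ martingale measure with p* = (R−d)/(u−d) = 0.3333.
Expiry values: V(4,0)=67.8742, V(4,1)=43.9922, V(4,2)=8.9652, V(4,3)=0.0000, V(4,4)=0.0000
(3,0): S=56.8620. Δ = (V_up−V_dn)/(S_up−S_dn) = (43.9922−67.8742)/(75.0578−51.1758) = -1.0000. V = [p*·43.9922 + (1−p*)·67.8742]/1.04 = 57.6092. B = V − Δ·S = 114.4712.
(3,1): S=83.3976. Δ = (V_up−V_dn)/(S_up−S_dn) = (8.9652−43.9922)/(110.0848−75.0578) = -1.0000. V = [p*·8.9652 + (1−p*)·43.9922]/1.04 = 31.0736. B = V − Δ·S = 114.4712.
(3,2): S=122.3165. Δ = (V_up−V_dn)/(S_up−S_dn) = (0.0000−8.9652)/(161.4578−110.0848) = -0.1745. V = [p*·0.0000 + (1−p*)·8.9652]/1.04 = 5.7469. B = V − Δ·S = 27.0925.
(3,3): S=179.3975. Δ = (V_up−V_dn)/(S_up−S_dn) = (0.0000−0.0000)/(236.8047−161.4578) = 0.0000. V = [p*·0.0000 + (1−p*)·0.0000]/1.04 = 0.0000. B = V − Δ·S = 0.0000.
(2,0): S=63.1800. Δ = (V_up−V_dn)/(S_up−S_dn) = (31.0736−57.6092)/(83.3976−56.8620) = -1.0000. V = [p*·31.0736 + (1−p*)·57.6092]/1.04 = 46.8884. B = V − Δ·S = 110.0684.
(2,1): S=92.6640. Δ = (V_up−V_dn)/(S_up−S_dn) = (5.7469−31.0736)/(122.3165−83.3976) = -0.6508. V = [p*·5.7469 + (1−p*)·31.0736]/1.04 = 21.7609. B = V − Δ·S = 82.0625.
(2,2): S=135.9072. Δ = (V_up−V_dn)/(S_up−S_dn) = (0.0000−5.7469)/(179.3975−122.3165) = -0.1007. V = [p*·0.0000 + (1−p*)·5.7469]/1.04 = 3.6839. B = V − Δ·S = 17.3670.
(1,0): S=70.2000. Δ = (V_up−V_dn)/(S_up−S_dn) = (21.7609−46.8884)/(92.6640−63.1800) = -0.8522. V = [p*·21.7609 + (1−p*)·46.8884]/1.04 = 37.0313. B = V − Δ·S = 96.8587.
(1,1): S=102.9600. Δ = (V_up−V_dn)/(S_up−S_dn) = (3.6839−21.7609)/(135.9072−92.6640) = -0.4180. V = [p*·3.6839 + (1−p*)·21.7609]/1.04 = 15.1300. B = V − Δ·S = 58.1705.
(0,0): S=78.0000. Δ = (V_up−V_dn)/(S_up−S_dn) = (15.1300−37.0313)/(102.9600−70.2000) = -0.6685. V = [p*·15.1300 + (1−p*)·37.0313]/1.04 = 28.5874. B = V − Δ·S = 80.7333.
As a check, the time-0 holding Δ(0,0)·S0 + B(0,0) comes to 28.5874 — exactly V0.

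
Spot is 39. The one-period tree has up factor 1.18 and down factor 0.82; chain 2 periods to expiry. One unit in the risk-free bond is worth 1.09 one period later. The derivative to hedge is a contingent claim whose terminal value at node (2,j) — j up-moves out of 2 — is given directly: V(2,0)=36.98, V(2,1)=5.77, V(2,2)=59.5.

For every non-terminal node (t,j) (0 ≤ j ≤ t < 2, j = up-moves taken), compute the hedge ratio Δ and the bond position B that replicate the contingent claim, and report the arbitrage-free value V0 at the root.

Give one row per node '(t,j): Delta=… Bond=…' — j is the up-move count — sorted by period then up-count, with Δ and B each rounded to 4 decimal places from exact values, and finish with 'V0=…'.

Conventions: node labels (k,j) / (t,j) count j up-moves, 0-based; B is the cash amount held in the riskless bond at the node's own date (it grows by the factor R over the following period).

(0,0): Delta=2.1234 Bond=-50.8744
(1,0): Delta=-2.7109 Bond=99.1463
(1,1): Delta=3.2432 Bond=-106.9862
V0=31.9365

Risk-neutral probability p* = (R−d)/(u−d) = (1.09−0.82)/(1.18−0.82) = 0.7500.
Payoffs at expiry: V(2,0)=36.9800, V(2,1)=5.7700, V(2,2)=59.5000
(1,0): S=31.9800. Δ = (V_up−V_dn)/(S_up−S_dn) = (5.7700−36.9800)/(37.7364−26.2236) = -2.7109. V = [p*·5.7700 + (1−p*)·36.9800]/1.09 = 12.4518. B = V − Δ·S = 99.1463.
(1,1): S=46.0200. Δ = (V_up−V_dn)/(S_up−S_dn) = (59.5000−5.7700)/(54.3036−37.7364) = 3.2432. V = [p*·59.5000 + (1−p*)·5.7700]/1.09 = 42.2638. B = V − Δ·S = -106.9862.
(0,0): S=39.0000. Δ = (V_up−V_dn)/(S_up−S_dn) = (42.2638−12.4518)/(46.0200−31.9800) = 2.1234. V = [p*·42.2638 + (1−p*)·12.4518]/1.09 = 31.9365. B = V − Δ·S = -50.8744.
As a check, the time-0 holding Δ(0,0)·S0 + B(0,0) comes to 31.9365 — exactly V0.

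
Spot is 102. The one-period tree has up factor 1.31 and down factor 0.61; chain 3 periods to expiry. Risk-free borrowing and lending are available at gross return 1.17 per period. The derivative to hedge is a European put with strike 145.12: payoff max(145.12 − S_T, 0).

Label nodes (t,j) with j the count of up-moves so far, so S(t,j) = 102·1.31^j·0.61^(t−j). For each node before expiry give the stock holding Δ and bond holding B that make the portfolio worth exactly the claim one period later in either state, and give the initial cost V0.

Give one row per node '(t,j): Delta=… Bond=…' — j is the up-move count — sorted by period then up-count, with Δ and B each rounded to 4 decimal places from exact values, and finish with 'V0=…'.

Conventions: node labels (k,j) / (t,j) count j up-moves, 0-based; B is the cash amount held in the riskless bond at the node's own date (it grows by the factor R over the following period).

The replicating-portfolio and risk-neutral prices coincide; use p* = (1.17−0.61)/(1.31−0.61) = 0.8000 for the latter.
Expiry values: V(3,0)=121.9679, V(3,1)=95.4000, V(3,2)=38.3443, V(3,3)=0.0000
(2,0): S=37.9542. Δ = (V_up−V_dn)/(S_up−S_dn) = (95.4000−121.9679)/(49.7200−23.1521) = -1.0000. V = [p*·95.4000 + (1−p*)·121.9679]/1.17 = 86.0800. B = V − Δ·S = 124.0342.
(2,1): S=81.5082. Δ = (V_up−V_dn)/(S_up−S_dn) = (38.3443−95.4000)/(106.7757−49.7200) = -1.0000. V = [p*·38.3443 + (1−p*)·95.4000]/1.17 = 42.5260. B = V − Δ·S = 124.0342.
(2,2): S=175.0422. Δ = (V_up−V_dn)/(S_up−S_dn) = (0.0000−38.3443)/(229.3053−106.7757) = -0.3129. V = [p*·0.0000 + (1−p*)·38.3443]/1.17 = 6.5546. B = V − Δ·S = 61.3321.
(1,0): S=62.2200. Δ = (V_up−V_dn)/(S_up−S_dn) = (42.5260−86.0800)/(81.5082−37.9542) = -1.0000. V = [p*·42.5260 + (1−p*)·86.0800]/1.17 = 43.7921. B = V − Δ·S = 106.0121.
(1,1): S=133.6200. Δ = (V_up−V_dn)/(S_up−S_dn) = (6.5546−42.5260)/(175.0422−81.5082) = -0.3846. V = [p*·6.5546 + (1−p*)·42.5260]/1.17 = 11.7512. B = V − Δ·S = 63.1389.
(0,0): S=102.0000. Δ = (V_up−V_dn)/(S_up−S_dn) = (11.7512−43.7921)/(133.6200−62.2200) = -0.4488. V = [p*·11.7512 + (1−p*)·43.7921]/1.17 = 15.5208. B = V − Δ·S = 61.2936.
Check: Δ(0,0)·S0 + B(0,0) = 15.5208 = V0.

(0,0): Delta=-0.4488 Bond=61.2936
(1,0): Delta=-1.0000 Bond=106.0121
(1,1): Delta=-0.3846 Bond=63.1389
(2,0): Delta=-1.0000 Bond=124.0342
(2,1): Delta=-1.0000 Bond=124.0342
(2,2): Delta=-0.3129 Bond=61.3321
V0=15.5208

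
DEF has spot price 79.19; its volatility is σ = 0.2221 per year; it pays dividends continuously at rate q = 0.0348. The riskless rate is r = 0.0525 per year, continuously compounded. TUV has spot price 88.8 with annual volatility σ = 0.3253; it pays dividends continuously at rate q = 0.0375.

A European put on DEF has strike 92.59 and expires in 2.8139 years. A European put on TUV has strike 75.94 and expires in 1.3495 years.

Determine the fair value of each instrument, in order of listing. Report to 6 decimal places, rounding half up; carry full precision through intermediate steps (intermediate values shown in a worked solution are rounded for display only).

[DEF put K=92.59]
σ√T = 0.2221·√2.8139 = 0.372566
d₁ = (ln(S/K) + (r−q+σ²/2)T) / (σ√T) = (ln(79.19/92.59) + (0.0525−0.0348+0.2221²/2)·2.8139) / 0.372566 = (-0.156331 + 0.119209) / 0.372566 = -0.099640
d₂ = d₁ − σ√T = -0.099640 − 0.372566 = -0.472206
e^{−rT} = 0.862664
e^{−qT} = 0.906718
N(−d₁) = 0.539685,  N(−d₂) = 0.681610
price = K·e^{−rT}·N(−d₂) − S·e^{−qT}·N(−d₁) = 54.442976 − 38.751002 = 15.691974
[TUV put K=75.94]
σ√T = 0.3253·√1.3495 = 0.377894
d₁ = (ln(S/K) + (r−q+σ²/2)T) / (σ√T) = (ln(88.8/75.94) + (0.0525−0.0375+0.3253²/2)·1.3495) / 0.377894 = (0.156443 + 0.091645) / 0.377894 = 0.656500
d₂ = d₁ − σ√T = 0.656500 − 0.377894 = 0.278606
e^{−rT} = 0.931603
e^{−qT} = 0.950653
N(−d₁) = 0.255751,  N(−d₂) = 0.390274
price = K·e^{−rT}·N(−d₂) − S·e^{−qT}·N(−d₁) = 27.610276 − 21.590002 = 6.020273

price(DEF put K=92.59) = 15.691974
price(TUV put K=75.94) = 6.020273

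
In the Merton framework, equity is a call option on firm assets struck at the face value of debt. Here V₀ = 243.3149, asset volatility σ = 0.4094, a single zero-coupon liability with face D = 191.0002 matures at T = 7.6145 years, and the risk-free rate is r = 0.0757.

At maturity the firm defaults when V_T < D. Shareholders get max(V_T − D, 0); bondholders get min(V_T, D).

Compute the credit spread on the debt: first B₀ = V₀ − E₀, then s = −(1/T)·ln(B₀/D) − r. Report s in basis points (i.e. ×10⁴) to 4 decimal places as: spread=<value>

Work the structural quantities from V₀ = 243.3149 against face 191.0002:
d₁ = [ln(V₀/D) + (r + σ²/2)T] / (σ√T)
   = [ln(243.3149/191.0002) + (0.0757 + 0.5·0.4094²)·7.6145] / (0.4094·√7.6145)
   = [0.242082 + 1.214545] / 1.129714 = 1.289376
d₂ = d₁ − σ√T = 1.289376 − 1.129714 = 0.159662
N(d₁) = 0.901366,  N(d₂) = 0.563426,  e^(−rT) = 0.561908
E₀ = V₀·N(d₁) − D·e^(−rT)·N(d₂)
   = 243.3149·0.901366 − 191.0002·0.561908·0.563426 = 158.846412
B₀ = V₀ − E₀ = 243.3149 − 158.846412 = 84.468488
spread = −(1/T)·ln(B₀/D) − r = −(1/7.6145)·ln(84.468488/191.0002) − 0.0757 = 0.03145030
in basis points: 0.03145030 × 10⁴ = 314.5030 bp

spread=314.5030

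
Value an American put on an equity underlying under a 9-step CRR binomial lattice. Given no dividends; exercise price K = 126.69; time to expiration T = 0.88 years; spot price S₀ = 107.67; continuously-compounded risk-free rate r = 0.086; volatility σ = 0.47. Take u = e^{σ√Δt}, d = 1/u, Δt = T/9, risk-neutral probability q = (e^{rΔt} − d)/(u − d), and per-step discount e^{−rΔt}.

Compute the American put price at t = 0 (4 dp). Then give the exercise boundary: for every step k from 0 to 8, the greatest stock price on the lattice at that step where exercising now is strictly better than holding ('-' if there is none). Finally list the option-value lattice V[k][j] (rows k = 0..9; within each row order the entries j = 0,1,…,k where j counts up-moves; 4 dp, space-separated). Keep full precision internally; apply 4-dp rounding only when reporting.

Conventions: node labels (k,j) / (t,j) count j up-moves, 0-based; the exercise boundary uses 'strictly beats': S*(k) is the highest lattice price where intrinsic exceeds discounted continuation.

price = 26.7845
boundary = - - 80.2493 69.2811 80.2493 69.2811 80.2493 92.9540 107.6700
tree:
26.7845
35.8144 17.9189
46.4407 25.4551 10.4436
57.4089 35.0170 16.0172 4.8668
66.8780 46.4407 23.8204 8.2335 1.4734
75.0530 57.4089 34.0836 13.6303 2.8015 0.1272
82.1106 66.8780 46.4407 21.9072 5.3164 0.2524 0.0000
88.2035 75.0530 57.4089 33.7360 10.0674 0.5011 0.0000 0.0000
93.4638 82.1106 66.8780 46.4407 19.0200 0.9946 0.0000 0.0000 0.0000
98.0050 88.2035 75.0530 57.4089 33.7360 1.9742 0.0000 0.0000 0.0000 0.0000

Δt=0.09778  u=1.15831  d=0.86332  q=0.49195  discount=0.99163
step 9 (expiry): payoffs max(K−S,0) = 98.0050 88.2035 75.0530 57.4089 33.7360 1.9742 0.0000 0.0000 0.0000 0.0000
step 8: (k=8,j=0): S=33.2262, K−S=93.4638, hold=92.4029 ⇒ V=93.4638 exercise | (k=8,j=1): S=44.5794, K−S=82.1106, hold=81.0497 ⇒ V=82.1106 exercise | (k=8,j=2): S=59.8120, K−S=66.8780, hold=65.8172 ⇒ V=66.8780 exercise | (k=8,j=3): S=80.2493, K−S=46.4407, hold=45.3798 ⇒ V=46.4407 exercise | (k=8,j=4): S=107.6700, K−S=19.0200, hold=17.9591 ⇒ V=19.0200 exercise | (k=8,j=5): S=144.4602, K−S=0.0000, hold=0.9946 ⇒ V=0.9946 continue | (k=8,j=6): S=193.8213, K−S=0.0000, hold=0.0000 ⇒ V=0.0000 continue | (k=8,j=7): S=260.0488, K−S=0.0000, hold=0.0000 ⇒ V=0.0000 continue | (k=8,j=8): S=348.9058, K−S=0.0000, hold=0.0000 ⇒ V=0.0000 continue  boundary S*=107.6700
step 7: (k=7,j=0): S=38.4865, K−S=88.2035, hold=87.1427 ⇒ V=88.2035 exercise | (k=7,j=1): S=51.6370, K−S=75.0530, hold=73.9921 ⇒ V=75.0530 exercise | (k=7,j=2): S=69.2811, K−S=57.4089, hold=56.3481 ⇒ V=57.4089 exercise | (k=7,j=3): S=92.9540, K−S=33.7360, hold=32.6752 ⇒ V=33.7360 exercise | (k=7,j=4): S=124.7158, K−S=1.9742, hold=10.0674 ⇒ V=10.0674 continue | (k=7,j=5): S=167.3304, K−S=0.0000, hold=0.5011 ⇒ V=0.5011 continue | (k=7,j=6): S=224.5061, K−S=0.0000, hold=0.0000 ⇒ V=0.0000 continue | (k=7,j=7): S=301.2184, K−S=0.0000, hold=0.0000 ⇒ V=0.0000 continue  boundary S*=92.9540
step 6: (k=6,j=0): S=44.5794, K−S=82.1106, hold=81.0497 ⇒ V=82.1106 exercise | (k=6,j=1): S=59.8120, K−S=66.8780, hold=65.8172 ⇒ V=66.8780 exercise | (k=6,j=2): S=80.2493, K−S=46.4407, hold=45.3798 ⇒ V=46.4407 exercise | (k=6,j=3): S=107.6700, K−S=19.0200, hold=21.9072 ⇒ V=21.9072 continue | (k=6,j=4): S=144.4602, K−S=0.0000, hold=5.3164 ⇒ V=5.3164 continue | (k=6,j=5): S=193.8213, K−S=0.0000, hold=0.2524 ⇒ V=0.2524 continue | (k=6,j=6): S=260.0488, K−S=0.0000, hold=0.0000 ⇒ V=0.0000 continue  boundary S*=80.2493
step 5: (k=5,j=0): S=51.6370, K−S=75.0530, hold=73.9921 ⇒ V=75.0530 exercise | (k=5,j=1): S=69.2811, K−S=57.4089, hold=56.3481 ⇒ V=57.4089 exercise | (k=5,j=2): S=92.9540, K−S=33.7360, hold=34.0836 ⇒ V=34.0836 continue | (k=5,j=3): S=124.7158, K−S=1.9742, hold=13.6303 ⇒ V=13.6303 continue | (k=5,j=4): S=167.3304, K−S=0.0000, hold=2.8015 ⇒ V=2.8015 continue | (k=5,j=5): S=224.5061, K−S=0.0000, hold=0.1272 ⇒ V=0.1272 continue  boundary S*=69.2811
step 4: (k=4,j=0): S=59.8120, K−S=66.8780, hold=65.8172 ⇒ V=66.8780 exercise | (k=4,j=1): S=80.2493, K−S=46.4407, hold=45.5494 ⇒ V=46.4407 exercise | (k=4,j=2): S=107.6700, K−S=19.0200, hold=23.8204 ⇒ V=23.8204 continue | (k=4,j=3): S=144.4602, K−S=0.0000, hold=8.2335 ⇒ V=8.2335 continue | (k=4,j=4): S=193.8213, K−S=0.0000, hold=1.4734 ⇒ V=1.4734 continue  boundary S*=80.2493
step 3: (k=3,j=0): S=69.2811, K−S=57.4089, hold=56.3481 ⇒ V=57.4089 exercise | (k=3,j=1): S=92.9540, K−S=33.7360, hold=35.0170 ⇒ V=35.0170 continue | (k=3,j=2): S=124.7158, K−S=1.9742, hold=16.0172 ⇒ V=16.0172 continue | (k=3,j=3): S=167.3304, K−S=0.0000, hold=4.8668 ⇒ V=4.8668 continue  boundary S*=69.2811
step 2: (k=2,j=0): S=80.2493, K−S=46.4407, hold=46.0047 ⇒ V=46.4407 exercise | (k=2,j=1): S=107.6700, K−S=19.0200, hold=25.4551 ⇒ V=25.4551 continue | (k=2,j=2): S=144.4602, K−S=0.0000, hold=10.4436 ⇒ V=10.4436 continue  boundary S*=80.2493
step 1: (k=1,j=0): S=92.9540, K−S=33.7360, hold=35.8144 ⇒ V=35.8144 continue | (k=1,j=1): S=124.7158, K−S=1.9742, hold=17.9189 ⇒ V=17.9189 continue  boundary S*=-
step 0: (k=0,j=0): S=107.6700, K−S=19.0200, hold=26.7845 ⇒ V=26.7845 continue  boundary S*=-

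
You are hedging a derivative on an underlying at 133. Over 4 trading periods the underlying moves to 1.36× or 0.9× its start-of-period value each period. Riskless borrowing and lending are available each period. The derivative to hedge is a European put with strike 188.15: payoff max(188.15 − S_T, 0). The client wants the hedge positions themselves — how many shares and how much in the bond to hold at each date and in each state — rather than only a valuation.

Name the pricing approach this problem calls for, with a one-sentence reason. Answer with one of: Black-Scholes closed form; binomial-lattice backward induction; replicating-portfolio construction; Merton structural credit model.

framework: replicating-portfolio construction

Key observation: the task asks for the hedge itself — share and bond holdings at every node of the 4-period tree on spot 133 with factors 1.36/0.9 — which is exactly what the replicating-portfolio construction produces.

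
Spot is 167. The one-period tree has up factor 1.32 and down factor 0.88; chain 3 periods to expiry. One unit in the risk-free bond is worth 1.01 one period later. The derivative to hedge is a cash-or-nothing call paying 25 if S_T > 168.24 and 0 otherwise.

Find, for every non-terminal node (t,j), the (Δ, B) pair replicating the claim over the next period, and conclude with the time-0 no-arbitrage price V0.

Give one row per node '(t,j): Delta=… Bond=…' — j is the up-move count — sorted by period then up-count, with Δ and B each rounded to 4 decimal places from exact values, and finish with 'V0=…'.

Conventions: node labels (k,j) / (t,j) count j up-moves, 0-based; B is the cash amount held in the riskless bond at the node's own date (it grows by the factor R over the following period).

(0,0): Delta=0.1656 Bond=-11.8692
(1,0): Delta=0.2697 Bond=-27.2923
(1,1): Delta=0.0000 Bond=24.5074
(2,0): Delta=0.4393 Bond=-49.5050
(2,1): Delta=0.0000 Bond=24.7525
(2,2): Delta=0.0000 Bond=24.7525
V0=15.7788

Under the risk-neutral measure, an up-move has probability p* = (R−d)/(u−d) = 0.2955 and values discount at R = 1.01.
Terminal payoffs: V(3,0)=0.0000, V(3,1)=25.0000, V(3,2)=25.0000, V(3,3)=25.0000
Node (2,0) S=129.3248: V=(p*·25.0000+(1−p*)·0.0000)/1.01=7.3132; Δ=(25.0000−0.0000)/(170.7087−113.8058)=0.4393; B=V−Δ·S=-49.5050
Node (2,1) S=193.9872: V=(p*·25.0000+(1−p*)·25.0000)/1.01=24.7525; Δ=(25.0000−25.0000)/(256.0631−170.7087)=0.0000; B=V−Δ·S=24.7525
Node (2,2) S=290.9808: V=(p*·25.0000+(1−p*)·25.0000)/1.01=24.7525; Δ=(25.0000−25.0000)/(384.0947−256.0631)=0.0000; B=V−Δ·S=24.7525
Node (1,0) S=146.9600: V=(p*·24.7525+(1−p*)·7.3132)/1.01=12.3423; Δ=(24.7525−7.3132)/(193.9872−129.3248)=0.2697; B=V−Δ·S=-27.2923
Node (1,1) S=220.4400: V=(p*·24.7525+(1−p*)·24.7525)/1.01=24.5074; Δ=(24.7525−24.7525)/(290.9808−193.9872)=0.0000; B=V−Δ·S=24.5074
Node (0,0) S=167.0000: V=(p*·24.5074+(1−p*)·12.3423)/1.01=15.7788; Δ=(24.5074−12.3423)/(220.4400−146.9600)=0.1656; B=V−Δ·S=-11.8692
Sanity check at the root: Δ(0,0)·S0 + B(0,0) reproduces V0 = 15.7788.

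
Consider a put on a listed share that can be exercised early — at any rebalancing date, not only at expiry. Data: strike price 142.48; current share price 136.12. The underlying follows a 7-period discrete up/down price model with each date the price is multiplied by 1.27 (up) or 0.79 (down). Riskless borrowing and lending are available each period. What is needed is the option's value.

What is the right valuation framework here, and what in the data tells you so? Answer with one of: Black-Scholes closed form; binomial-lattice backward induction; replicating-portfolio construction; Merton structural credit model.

framework: binomial-lattice backward induction

Key observation: the put (strike 142.48 on spot 136.12) is American-style on a 7-step discrete price model, so the early-exercise decision at every node requires stepwise backward valuation — a closed form cannot price the exercise right.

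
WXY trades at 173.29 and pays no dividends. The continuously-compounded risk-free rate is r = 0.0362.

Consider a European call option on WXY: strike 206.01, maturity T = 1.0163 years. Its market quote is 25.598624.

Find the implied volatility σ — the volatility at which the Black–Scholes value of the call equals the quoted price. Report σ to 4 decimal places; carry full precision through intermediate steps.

At σ = 0.4990 the Black–Scholes value reproduces the quote:
σ√T = 0.499·√1.0163 = 0.503050
d₁ = (ln(S/K) + (r+σ²/2)T) / (σ√T) = (ln(173.29/206.01) + (0.0362+0.499²/2)·1.0163) / 0.503050 = (-0.172958 + 0.163320) / 0.503050 = -0.019160
d₂ = d₁ − σ√T = -0.019160 − 0.503050 = -0.522210
e^{−rT} = 0.963878
N(d₁) = 0.492357,  N(d₂) = 0.300762
V = S·N(d₁) − K·e^{−rT}·N(d₂) = 85.320518 − 59.721894 = 25.598624 (the quoted price), and the Black–Scholes price is strictly increasing in σ, so σ is unique

sigma = 0.4990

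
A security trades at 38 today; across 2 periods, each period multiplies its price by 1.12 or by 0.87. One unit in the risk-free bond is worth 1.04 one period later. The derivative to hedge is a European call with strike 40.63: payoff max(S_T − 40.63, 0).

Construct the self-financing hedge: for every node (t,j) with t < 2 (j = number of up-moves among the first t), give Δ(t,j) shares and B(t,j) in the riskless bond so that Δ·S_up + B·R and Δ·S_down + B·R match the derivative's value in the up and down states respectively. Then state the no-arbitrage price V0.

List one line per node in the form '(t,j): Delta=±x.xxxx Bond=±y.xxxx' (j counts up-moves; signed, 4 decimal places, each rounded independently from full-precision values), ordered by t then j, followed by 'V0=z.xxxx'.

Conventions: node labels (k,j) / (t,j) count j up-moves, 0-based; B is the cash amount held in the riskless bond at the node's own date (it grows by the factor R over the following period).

The replicating-portfolio and risk-neutral prices coincide; use p* = (1.04−0.87)/(1.12−0.87) = 0.6800 for the latter.
Expiry values: V(2,0)=0.0000, V(2,1)=0.0000, V(2,2)=7.0372
  t=1,j=0: stock 33.0600 → up 37.0272 (V=0.0000), down 28.7622 (V=0.0000). Price 0.0000; hedge Δ=0.0000, bond B=0.0000.
  t=1,j=1: stock 42.5600 → up 47.6672 (V=7.0372), down 37.0272 (V=0.0000). Price 4.6012; hedge Δ=0.6614, bond B=-23.5476.
  t=0,j=0: stock 38.0000 → up 42.5600 (V=4.6012), down 33.0600 (V=0.0000). Price 3.0085; hedge Δ=0.4843, bond B=-15.3965.
As a check, the time-0 holding Δ(0,0)·S0 + B(0,0) comes to 3.0085 — exactly V0.

(0,0): Delta=0.4843 Bond=-15.3965
(1,0): Delta=0.0000 Bond=0.0000
(1,1): Delta=0.6614 Bond=-23.5476
V0=3.0085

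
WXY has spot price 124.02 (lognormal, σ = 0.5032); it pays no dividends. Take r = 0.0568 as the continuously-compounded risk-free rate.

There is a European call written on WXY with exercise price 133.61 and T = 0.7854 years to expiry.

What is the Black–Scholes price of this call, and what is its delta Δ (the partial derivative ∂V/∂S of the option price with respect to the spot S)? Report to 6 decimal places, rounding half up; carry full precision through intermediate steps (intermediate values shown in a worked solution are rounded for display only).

price = 20.383190
Δ = 0.561980

σ√T = 0.5032·√0.7854 = 0.445950
d₁ = (ln(S/K) + (r+σ²/2)T) / (σ√T) = (ln(124.02/133.61) + (0.0568+0.5032²/2)·0.7854) / 0.445950 = (-0.074482 + 0.144046) / 0.445950 = 0.155991
d₂ = d₁ − σ√T = 0.155991 − 0.445950 = -0.289959
e^{−rT} = 0.956370
N(d₁) = 0.561980,  N(d₂) = 0.385924
Call price V = S·N(d₁) − K·e^{−rT}·N(d₂) = 69.696746 − 49.313556 = 20.383190
Δ = N(d₁) = 0.561980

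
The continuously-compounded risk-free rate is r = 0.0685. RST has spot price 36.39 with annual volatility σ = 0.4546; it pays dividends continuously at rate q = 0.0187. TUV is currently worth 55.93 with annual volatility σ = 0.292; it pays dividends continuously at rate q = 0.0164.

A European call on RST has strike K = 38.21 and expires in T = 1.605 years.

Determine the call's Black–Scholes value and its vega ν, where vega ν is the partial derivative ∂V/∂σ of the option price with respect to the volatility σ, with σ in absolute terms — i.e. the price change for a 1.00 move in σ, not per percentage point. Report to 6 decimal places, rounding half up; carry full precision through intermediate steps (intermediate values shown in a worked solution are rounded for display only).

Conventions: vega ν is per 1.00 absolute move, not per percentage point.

price = 8.432727
ν = 16.834312

σ√T = 0.4546·√1.605 = 0.575926
d₁ = (ln(S/K) + (r−q+σ²/2)T) / (σ√T) = (ln(36.39/38.21) + (0.0685−0.0187+0.4546²/2)·1.605) / 0.575926 = (-0.048803 + 0.245775) / 0.575926 = 0.342008
d₂ = d₁ − σ√T = 0.342008 − 0.575926 = -0.233919
e^{−rT} = 0.895886
e^{−qT} = 0.970432
N(d₁) = 0.633828,  N(d₂) = 0.407524
Call price V = S·e^{−qT}·N(d₁) − K·e^{−rT}·N(d₂) = 22.383008 − 13.950280 = 8.432727
φ(d₁) = (1/√(2π))·e^{−d₁²/2} = 0.376279
ν = S·e^{−qT}·φ(d₁)·√T = 16.834312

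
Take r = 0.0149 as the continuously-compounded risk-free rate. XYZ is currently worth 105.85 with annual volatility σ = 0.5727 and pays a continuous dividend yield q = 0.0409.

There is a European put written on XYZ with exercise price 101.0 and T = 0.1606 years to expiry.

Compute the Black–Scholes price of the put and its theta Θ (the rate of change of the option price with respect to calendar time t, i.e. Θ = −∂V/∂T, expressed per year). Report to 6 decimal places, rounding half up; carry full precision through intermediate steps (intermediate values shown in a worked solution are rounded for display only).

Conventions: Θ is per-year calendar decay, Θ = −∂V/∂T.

price = 7.368849
Θ = -29.582891

σ√T = 0.5727·√0.1606 = 0.229509
d₁ = (ln(S/K) + (r−q+σ²/2)T) / (σ√T) = (ln(105.85/101.0) + (0.0149−0.0409+0.5727²/2)·0.1606) / 0.229509 = (0.046902 + 0.022162) / 0.229509 = 0.300921
d₂ = d₁ − σ√T = 0.300921 − 0.229509 = 0.071412
e^{−rT} = 0.997610
e^{−qT} = 0.993453
N(−d₁) = 0.381737,  N(−d₂) = 0.471535
Put price V = K·e^{−rT}·N(−d₂) − S·e^{−qT}·N(−d₁) = 47.511208 − 40.142359 = 7.368849
φ(d₁) = (1/√(2π))·e^{−d₁²/2} = 0.381282
Θ = −S·e^{−qT}·φ(d₁)·σ/(2√T) − q·S·e^{−qT}·N(−d₁) + r·K·e^{−rT}·N(−d₂) = −28.648985 − 1.641822 + 0.707917 = -29.582891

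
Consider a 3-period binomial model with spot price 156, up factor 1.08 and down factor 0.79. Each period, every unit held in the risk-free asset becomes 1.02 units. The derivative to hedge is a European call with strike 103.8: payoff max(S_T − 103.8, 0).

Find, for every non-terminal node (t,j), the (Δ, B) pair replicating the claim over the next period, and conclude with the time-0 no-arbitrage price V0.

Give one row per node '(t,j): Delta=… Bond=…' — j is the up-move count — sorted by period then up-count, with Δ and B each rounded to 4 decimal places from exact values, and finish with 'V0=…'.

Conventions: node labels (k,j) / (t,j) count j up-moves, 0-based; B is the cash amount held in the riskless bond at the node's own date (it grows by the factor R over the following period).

(0,0): Delta=0.9755 Bond=-93.7742
(1,0): Delta=0.8474 Bond=-79.8578
(1,1): Delta=1.0000 Bond=-99.7693
(2,0): Delta=0.0478 Bond=-3.6011
(2,1): Delta=1.0000 Bond=-101.7647
(2,2): Delta=1.0000 Bond=-101.7647
V0=58.4113

The replicating-portfolio and risk-neutral prices coincide; use p* = (1.02−0.79)/(1.08−0.79) = 0.7931 for the latter.
Payoffs at expiry: V(3,0)=0.0000, V(3,1)=1.3484, V(3,2)=39.9471, V(3,3)=92.7151
(2,0): S=97.3596. Δ = (V_up−V_dn)/(S_up−S_dn) = (1.3484−0.0000)/(105.1484−76.9141) = 0.0478. V = [p*·1.3484 + (1−p*)·0.0000]/1.02 = 1.0484. B = V − Δ·S = -3.6011.
(2,1): S=133.0992. Δ = (V_up−V_dn)/(S_up−S_dn) = (39.9471−1.3484)/(143.7471−105.1484) = 1.0000. V = [p*·39.9471 + (1−p*)·1.3484]/1.02 = 31.3345. B = V − Δ·S = -101.7647.
(2,2): S=181.9584. Δ = (V_up−V_dn)/(S_up−S_dn) = (92.7151−39.9471)/(196.5151−143.7471) = 1.0000. V = [p*·92.7151 + (1−p*)·39.9471]/1.02 = 80.1937. B = V − Δ·S = -101.7647.
(1,0): S=123.2400. Δ = (V_up−V_dn)/(S_up−S_dn) = (31.3345−1.0484)/(133.0992−97.3596) = 0.8474. V = [p*·31.3345 + (1−p*)·1.0484]/1.02 = 24.5769. B = V − Δ·S = -79.8578.
(1,1): S=168.4800. Δ = (V_up−V_dn)/(S_up−S_dn) = (80.1937−31.3345)/(181.9584−133.0992) = 1.0000. V = [p*·80.1937 + (1−p*)·31.3345]/1.02 = 68.7107. B = V − Δ·S = -99.7693.
(0,0): S=156.0000. Δ = (V_up−V_dn)/(S_up−S_dn) = (68.7107−24.5769)/(168.4800−123.2400) = 0.9755. V = [p*·68.7107 + (1−p*)·24.5769]/1.02 = 58.4113. B = V − Δ·S = -93.7742.
Verification: the root portfolio costs Δ(0,0)·S0 + B(0,0) = 58.4113, matching V0.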